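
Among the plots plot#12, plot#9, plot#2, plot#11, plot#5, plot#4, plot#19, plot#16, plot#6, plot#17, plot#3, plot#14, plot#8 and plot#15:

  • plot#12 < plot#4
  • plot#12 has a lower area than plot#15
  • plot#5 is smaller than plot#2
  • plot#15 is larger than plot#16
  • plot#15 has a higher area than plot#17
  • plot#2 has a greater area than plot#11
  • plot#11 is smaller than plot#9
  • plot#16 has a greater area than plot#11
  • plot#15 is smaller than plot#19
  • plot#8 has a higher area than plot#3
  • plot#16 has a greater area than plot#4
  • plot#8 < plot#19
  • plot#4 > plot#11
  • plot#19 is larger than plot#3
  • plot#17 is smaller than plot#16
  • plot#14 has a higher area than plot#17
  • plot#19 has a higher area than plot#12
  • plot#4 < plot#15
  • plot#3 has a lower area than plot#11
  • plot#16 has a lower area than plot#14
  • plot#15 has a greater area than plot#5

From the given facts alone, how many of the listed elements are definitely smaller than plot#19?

9

The elements the relations force below plot#19 are plot#3, plot#11, plot#5, plot#12, plot#17, plot#8, plot#4, plot#16, plot#15 — no chain reaches any other.
That is 9.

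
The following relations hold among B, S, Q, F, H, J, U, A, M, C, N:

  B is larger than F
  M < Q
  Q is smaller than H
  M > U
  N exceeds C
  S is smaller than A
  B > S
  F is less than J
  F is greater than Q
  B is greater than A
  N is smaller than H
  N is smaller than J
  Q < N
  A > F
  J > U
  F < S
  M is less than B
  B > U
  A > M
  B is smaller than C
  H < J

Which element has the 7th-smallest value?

B

Chaining the given pairs: U < M < Q < F < S < A < B < C < N < H < J.
The 7th smallest is B.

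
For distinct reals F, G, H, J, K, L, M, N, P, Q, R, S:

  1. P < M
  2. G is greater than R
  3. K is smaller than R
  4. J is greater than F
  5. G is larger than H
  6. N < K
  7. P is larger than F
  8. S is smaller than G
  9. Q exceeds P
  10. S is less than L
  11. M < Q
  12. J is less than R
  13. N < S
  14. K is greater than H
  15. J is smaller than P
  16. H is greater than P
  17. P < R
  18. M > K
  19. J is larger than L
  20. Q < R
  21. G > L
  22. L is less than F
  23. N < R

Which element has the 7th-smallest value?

H

Piecing the relations together gives one ordering: N < S < L < F < J < P < H < K < M < Q < R < G.
Counting 7 from the smallest end gives H.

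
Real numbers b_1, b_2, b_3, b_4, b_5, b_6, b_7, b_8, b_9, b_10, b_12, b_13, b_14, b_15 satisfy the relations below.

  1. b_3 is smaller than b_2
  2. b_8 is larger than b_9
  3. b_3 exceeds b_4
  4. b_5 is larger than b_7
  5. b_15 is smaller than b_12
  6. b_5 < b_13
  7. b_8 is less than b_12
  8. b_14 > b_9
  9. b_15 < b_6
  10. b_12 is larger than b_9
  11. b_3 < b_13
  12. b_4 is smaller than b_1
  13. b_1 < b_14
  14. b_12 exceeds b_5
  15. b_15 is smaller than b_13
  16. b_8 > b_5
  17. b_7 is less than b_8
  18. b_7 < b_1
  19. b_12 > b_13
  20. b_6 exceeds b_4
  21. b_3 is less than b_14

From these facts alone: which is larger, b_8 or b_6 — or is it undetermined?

undetermined

Following every chain through b_8: above b_8 we get b_12; below b_8 we get b_7, b_9, b_5.
b_6 is not reached, and no chain runs the other way from b_6 to b_8.
So the given relations leave the order of b_8 and b_6 undetermined.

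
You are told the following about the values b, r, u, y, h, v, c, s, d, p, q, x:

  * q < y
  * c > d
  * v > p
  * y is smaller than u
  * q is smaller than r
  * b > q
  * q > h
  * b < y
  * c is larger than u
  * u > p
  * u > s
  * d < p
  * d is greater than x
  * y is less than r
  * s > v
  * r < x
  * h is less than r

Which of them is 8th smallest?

The consecutive relations fix a unique order: h < q < b < y < r < x < d < p < v < s < u < c.
The 8th smallest is p.

p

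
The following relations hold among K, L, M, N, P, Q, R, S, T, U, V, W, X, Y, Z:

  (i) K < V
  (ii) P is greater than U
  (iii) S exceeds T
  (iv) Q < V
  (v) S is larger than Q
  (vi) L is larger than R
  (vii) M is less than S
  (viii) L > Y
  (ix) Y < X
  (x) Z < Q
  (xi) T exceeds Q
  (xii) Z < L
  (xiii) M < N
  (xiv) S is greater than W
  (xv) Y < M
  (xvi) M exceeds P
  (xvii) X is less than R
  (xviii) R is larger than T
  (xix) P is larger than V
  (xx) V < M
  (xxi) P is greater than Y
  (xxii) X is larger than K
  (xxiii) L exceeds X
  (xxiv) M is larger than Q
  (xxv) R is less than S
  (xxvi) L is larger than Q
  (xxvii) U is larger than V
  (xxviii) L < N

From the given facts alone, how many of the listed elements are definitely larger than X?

4

Directly above X: R, L.
One step further: N, S (4 so far).
Nothing else is reachable above X; 4 in all.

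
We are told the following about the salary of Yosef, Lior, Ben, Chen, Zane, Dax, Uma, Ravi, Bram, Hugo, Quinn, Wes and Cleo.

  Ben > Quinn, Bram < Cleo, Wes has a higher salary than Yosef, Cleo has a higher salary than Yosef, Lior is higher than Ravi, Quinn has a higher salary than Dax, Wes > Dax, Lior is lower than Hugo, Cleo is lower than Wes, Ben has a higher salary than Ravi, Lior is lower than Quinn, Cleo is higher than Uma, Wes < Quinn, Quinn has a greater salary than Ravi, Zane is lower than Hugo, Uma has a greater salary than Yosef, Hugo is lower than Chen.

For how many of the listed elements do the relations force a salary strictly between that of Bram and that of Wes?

1

Chaining upward from Bram reaches: Cleo, Quinn, Ben.
Chaining downward from Wes reaches: Yosef, Dax, Uma, Cleo.
Strictly between Bram and Wes are those in both lists: Cleo — 1 element.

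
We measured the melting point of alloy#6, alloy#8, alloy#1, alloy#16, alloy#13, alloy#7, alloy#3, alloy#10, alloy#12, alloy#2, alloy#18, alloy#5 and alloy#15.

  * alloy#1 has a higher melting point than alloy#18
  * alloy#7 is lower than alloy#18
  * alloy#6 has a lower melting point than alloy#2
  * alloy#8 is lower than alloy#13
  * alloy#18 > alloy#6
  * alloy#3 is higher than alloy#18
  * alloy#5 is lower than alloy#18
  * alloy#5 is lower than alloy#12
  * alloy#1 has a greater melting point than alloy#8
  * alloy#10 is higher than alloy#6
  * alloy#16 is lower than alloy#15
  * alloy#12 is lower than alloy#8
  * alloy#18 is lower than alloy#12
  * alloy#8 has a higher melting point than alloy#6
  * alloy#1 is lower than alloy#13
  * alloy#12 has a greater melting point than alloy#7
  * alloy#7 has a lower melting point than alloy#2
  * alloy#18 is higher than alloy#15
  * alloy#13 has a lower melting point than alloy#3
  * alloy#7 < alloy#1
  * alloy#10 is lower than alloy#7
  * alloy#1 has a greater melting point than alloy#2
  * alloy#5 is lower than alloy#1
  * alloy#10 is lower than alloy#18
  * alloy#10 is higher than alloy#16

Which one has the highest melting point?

alloy#3

Chaining downward from alloy#3: directly below it, alloy#18, alloy#13; then alloy#6, alloy#5, alloy#10, alloy#7, alloy#15, alloy#8, alloy#1; then alloy#16, alloy#12, alloy#2.
That covers every other element, and nothing is given above alloy#3, so alloy#3 is the highest melting point.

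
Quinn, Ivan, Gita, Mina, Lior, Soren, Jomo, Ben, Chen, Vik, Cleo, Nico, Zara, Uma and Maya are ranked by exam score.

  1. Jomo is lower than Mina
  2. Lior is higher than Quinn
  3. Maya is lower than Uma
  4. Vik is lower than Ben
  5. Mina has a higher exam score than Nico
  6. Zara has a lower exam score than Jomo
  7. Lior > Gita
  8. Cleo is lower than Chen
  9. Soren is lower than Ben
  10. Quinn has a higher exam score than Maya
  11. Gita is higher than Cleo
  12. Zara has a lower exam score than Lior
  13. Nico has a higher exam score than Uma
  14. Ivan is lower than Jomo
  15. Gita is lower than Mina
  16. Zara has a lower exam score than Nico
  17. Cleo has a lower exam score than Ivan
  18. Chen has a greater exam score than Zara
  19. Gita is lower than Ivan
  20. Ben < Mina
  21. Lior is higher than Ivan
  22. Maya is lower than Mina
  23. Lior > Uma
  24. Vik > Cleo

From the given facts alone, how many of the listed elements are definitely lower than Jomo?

The elements the relations force below Jomo are Cleo, Zara, Gita, Ivan — no chain reaches any other.
That is 4.

4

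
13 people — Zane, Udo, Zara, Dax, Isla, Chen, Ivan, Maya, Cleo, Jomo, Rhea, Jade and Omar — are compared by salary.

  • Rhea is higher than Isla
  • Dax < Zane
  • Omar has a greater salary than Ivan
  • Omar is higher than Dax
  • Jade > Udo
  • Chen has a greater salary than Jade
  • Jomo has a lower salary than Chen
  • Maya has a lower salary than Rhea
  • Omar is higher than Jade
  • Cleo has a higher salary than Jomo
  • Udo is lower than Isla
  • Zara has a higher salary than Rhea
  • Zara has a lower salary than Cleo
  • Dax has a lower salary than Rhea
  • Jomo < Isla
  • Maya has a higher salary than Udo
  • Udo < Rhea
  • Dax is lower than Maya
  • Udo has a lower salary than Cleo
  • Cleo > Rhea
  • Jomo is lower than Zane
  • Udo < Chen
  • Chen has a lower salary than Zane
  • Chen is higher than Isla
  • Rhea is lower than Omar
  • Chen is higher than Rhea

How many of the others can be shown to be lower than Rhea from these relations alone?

5

Directly below Rhea: Udo, Dax, Maya, Isla.
One step further: Jomo (5 so far).
Nothing else is reachable below Rhea; 5 in all.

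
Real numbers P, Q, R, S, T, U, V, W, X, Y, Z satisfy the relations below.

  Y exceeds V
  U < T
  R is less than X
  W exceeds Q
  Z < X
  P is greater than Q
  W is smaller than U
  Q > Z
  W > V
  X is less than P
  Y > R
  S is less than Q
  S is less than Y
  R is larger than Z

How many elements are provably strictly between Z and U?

Chaining upward from Z reaches: Q, R, Y, X, W, P, T.
Chaining downward from U reaches: S, Q, V, W.
Strictly between Z and U are those in both lists: Q, W — 2 elements.

2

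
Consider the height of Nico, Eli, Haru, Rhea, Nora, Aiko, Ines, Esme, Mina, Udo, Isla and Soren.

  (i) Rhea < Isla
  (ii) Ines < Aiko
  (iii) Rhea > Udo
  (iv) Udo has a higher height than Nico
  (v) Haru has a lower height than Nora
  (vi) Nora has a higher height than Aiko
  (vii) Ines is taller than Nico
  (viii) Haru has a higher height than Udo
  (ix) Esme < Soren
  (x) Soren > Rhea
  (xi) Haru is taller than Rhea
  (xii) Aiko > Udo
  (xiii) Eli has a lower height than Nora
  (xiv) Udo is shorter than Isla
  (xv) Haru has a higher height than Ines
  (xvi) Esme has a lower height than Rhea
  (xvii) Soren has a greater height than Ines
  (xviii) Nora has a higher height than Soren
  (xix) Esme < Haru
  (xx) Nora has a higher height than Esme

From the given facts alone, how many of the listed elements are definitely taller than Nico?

Directly above Nico: Ines, Udo.
One step further: Rhea, Soren, Isla, Aiko, Haru (7 so far).
One step further: Nora (8 so far).
Nothing else is reachable above Nico; 8 in all.

8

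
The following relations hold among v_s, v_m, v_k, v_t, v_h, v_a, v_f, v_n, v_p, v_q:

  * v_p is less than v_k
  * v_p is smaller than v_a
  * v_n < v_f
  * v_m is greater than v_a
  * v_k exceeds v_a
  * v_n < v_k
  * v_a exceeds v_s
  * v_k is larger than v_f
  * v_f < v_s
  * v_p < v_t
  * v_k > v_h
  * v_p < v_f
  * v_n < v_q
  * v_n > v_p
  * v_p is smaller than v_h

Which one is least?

v_p

Chaining upward from v_p: directly above it, v_h, v_t, v_n, v_f, v_a, v_k; then v_s, v_m, v_q.
That covers every other element, and nothing is given below v_p, so v_p is the least.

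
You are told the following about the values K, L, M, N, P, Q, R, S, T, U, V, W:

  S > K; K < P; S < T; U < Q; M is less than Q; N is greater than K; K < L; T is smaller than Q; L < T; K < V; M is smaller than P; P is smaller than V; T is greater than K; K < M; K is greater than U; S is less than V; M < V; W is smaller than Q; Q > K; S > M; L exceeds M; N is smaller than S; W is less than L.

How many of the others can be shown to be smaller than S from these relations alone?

The elements the relations force below S are U, K, M, N — no chain reaches any other.
That is 4.

4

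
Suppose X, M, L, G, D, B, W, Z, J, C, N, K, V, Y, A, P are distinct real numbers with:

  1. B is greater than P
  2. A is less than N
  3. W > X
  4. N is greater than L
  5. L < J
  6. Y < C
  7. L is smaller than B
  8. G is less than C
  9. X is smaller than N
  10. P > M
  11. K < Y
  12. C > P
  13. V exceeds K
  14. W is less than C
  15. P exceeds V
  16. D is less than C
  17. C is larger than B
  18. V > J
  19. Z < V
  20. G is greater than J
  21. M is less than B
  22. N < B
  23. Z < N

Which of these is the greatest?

C

K is not greatest since K < Y; Z is not greatest since Z < V; L is not greatest since L < N; J is not greatest since J < V; A is not greatest since A < N; Y is not greatest since Y < C; X is not greatest since X < W; V is not greatest since V < P; M is not greatest since M < P; P is not greatest since P < B; N is not greatest since N < B; G is not greatest since G < C; B is not greatest since B < C; W is not greatest since W < C; D is not greatest since D < C.
Only C has nothing above it, so C is the greatest.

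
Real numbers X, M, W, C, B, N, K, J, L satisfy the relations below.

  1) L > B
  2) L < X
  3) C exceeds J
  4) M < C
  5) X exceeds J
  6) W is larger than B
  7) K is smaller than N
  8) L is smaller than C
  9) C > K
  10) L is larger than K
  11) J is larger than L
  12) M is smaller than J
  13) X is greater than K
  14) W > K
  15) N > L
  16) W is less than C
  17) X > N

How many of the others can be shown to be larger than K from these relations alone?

6

Directly above K: L, N, W, X, C.
One step further: J (6 so far).
No other element is forced above K by the given relations, so the count is 6.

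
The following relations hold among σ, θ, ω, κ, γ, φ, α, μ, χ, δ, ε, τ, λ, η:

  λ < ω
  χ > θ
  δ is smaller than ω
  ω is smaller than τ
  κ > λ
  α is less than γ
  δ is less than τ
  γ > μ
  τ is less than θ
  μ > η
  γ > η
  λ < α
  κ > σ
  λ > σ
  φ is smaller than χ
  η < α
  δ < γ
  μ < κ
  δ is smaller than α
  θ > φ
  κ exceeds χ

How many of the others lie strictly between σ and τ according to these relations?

The relations place σ below τ. An element lies strictly between them when it is forced above σ and also forced below τ.
Above σ: {λ, ω, α, θ, χ, γ, κ}. Below τ: {λ, δ, ω}.
Intersection: {λ, ω} — 2.

2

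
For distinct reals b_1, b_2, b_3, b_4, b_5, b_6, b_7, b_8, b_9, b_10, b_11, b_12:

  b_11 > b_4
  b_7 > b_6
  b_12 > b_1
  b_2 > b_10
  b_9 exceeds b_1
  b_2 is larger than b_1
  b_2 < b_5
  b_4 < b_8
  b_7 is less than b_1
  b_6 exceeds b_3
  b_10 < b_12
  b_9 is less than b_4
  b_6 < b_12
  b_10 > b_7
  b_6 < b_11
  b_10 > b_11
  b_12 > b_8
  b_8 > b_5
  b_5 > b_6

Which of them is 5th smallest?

Chaining the given pairs: b_3 < b_6 < b_7 < b_1 < b_9 < b_4 < b_11 < b_10 < b_2 < b_5 < b_8 < b_12.
Counting 5 from the smallest end gives b_9.

b_9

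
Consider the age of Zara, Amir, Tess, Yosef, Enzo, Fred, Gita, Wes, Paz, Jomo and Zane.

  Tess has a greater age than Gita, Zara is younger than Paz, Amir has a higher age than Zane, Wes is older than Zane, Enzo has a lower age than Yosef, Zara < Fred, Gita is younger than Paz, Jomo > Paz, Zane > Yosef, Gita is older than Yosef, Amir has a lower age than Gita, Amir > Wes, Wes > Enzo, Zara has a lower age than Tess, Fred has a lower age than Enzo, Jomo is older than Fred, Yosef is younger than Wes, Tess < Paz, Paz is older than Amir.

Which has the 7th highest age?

Zane

The consecutive relations fix a unique order: Zara < Fred < Enzo < Yosef < Zane < Wes < Amir < Gita < Tess < Paz < Jomo.
The 7th largest is Zane.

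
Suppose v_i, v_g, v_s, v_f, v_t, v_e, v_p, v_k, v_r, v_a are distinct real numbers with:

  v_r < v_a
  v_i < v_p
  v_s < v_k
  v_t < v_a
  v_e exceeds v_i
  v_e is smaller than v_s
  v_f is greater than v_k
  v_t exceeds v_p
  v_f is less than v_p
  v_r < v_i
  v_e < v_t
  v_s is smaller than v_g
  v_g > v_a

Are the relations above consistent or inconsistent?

Every relation is compatible with v_r < v_i < v_e < v_s < v_k < v_f < v_p < v_t < v_a < v_g; the set is consistent.

consistent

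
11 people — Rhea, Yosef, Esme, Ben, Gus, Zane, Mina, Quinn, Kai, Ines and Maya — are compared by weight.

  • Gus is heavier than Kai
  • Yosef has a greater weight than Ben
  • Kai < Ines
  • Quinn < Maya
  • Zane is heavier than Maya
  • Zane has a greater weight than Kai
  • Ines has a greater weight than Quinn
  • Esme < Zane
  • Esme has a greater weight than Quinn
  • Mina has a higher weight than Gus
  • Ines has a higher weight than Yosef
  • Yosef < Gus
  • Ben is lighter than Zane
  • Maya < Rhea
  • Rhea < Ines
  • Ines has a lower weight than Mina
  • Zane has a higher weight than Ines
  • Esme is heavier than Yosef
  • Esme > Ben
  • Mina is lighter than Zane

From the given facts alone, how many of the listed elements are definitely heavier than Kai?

4

Directly above Kai: Ines, Gus, Zane.
One step further: Mina (4 so far).
Nothing else is reachable above Kai; 4 in all.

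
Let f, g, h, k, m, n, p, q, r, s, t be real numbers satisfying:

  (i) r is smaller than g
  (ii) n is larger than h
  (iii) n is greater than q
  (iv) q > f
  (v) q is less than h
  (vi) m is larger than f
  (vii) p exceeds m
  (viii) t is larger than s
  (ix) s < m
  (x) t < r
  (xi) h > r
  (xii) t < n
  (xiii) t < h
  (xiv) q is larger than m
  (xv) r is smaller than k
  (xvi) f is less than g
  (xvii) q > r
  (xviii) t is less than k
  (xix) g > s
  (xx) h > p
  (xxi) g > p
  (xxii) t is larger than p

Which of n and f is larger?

Following the relations from f: f < m < p < t < r < q < h < n.
So f < n; n is the larger of the two.

n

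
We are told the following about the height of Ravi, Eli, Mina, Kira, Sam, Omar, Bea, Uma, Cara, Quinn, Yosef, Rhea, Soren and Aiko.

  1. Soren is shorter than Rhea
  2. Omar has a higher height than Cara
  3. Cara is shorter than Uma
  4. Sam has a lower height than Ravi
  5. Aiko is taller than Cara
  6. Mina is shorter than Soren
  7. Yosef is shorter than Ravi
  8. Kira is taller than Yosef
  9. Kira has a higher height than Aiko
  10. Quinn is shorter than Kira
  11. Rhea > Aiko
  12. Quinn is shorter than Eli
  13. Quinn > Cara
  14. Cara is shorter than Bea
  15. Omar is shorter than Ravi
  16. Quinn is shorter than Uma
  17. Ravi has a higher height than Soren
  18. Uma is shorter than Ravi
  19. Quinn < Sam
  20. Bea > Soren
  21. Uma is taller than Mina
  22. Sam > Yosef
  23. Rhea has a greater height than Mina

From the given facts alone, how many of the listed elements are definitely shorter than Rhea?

The elements the relations force below Rhea are Cara, Mina, Aiko, Soren — no chain reaches any other.
That is 4.

4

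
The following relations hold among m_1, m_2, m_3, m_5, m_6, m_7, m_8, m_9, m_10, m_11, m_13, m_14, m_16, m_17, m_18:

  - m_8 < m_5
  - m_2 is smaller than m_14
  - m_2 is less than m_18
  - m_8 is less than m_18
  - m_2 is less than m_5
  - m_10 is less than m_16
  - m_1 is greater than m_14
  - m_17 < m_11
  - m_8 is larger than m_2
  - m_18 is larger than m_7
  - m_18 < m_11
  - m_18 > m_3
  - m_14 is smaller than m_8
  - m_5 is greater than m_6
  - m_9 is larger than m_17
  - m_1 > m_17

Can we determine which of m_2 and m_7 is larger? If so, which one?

undetermined

Following every chain through m_7: above m_7 we get m_18, m_11.
m_2 is not reached, and no chain runs the other way from m_2 to m_7.
So the given relations leave the order of m_7 and m_2 undetermined.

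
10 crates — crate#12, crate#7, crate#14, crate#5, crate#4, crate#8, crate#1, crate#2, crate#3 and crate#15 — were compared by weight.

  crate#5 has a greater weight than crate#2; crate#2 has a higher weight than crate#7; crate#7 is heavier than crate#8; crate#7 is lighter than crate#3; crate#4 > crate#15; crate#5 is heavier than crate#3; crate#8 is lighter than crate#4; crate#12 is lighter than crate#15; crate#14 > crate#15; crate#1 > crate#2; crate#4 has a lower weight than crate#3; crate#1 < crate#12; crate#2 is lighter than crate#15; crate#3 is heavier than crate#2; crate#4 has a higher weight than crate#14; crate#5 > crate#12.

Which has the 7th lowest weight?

The consecutive relations fix a unique order: crate#8 < crate#7 < crate#2 < crate#1 < crate#12 < crate#15 < crate#14 < crate#4 < crate#3 < crate#5.
Counting 7 from the smallest end gives crate#14.

crate#14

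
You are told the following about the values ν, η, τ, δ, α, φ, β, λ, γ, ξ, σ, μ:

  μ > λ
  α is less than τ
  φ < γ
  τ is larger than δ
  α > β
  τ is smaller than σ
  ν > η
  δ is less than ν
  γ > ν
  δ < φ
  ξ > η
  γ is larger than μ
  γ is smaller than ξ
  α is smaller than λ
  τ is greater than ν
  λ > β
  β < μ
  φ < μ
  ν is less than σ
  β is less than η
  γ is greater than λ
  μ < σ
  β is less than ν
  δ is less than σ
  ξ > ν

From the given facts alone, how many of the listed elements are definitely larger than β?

9

Directly above β: α, λ, η, ν, μ.
One step further: τ, γ, ξ, σ (9 so far).
No other element is forced above β by the given relations, so the count is 9.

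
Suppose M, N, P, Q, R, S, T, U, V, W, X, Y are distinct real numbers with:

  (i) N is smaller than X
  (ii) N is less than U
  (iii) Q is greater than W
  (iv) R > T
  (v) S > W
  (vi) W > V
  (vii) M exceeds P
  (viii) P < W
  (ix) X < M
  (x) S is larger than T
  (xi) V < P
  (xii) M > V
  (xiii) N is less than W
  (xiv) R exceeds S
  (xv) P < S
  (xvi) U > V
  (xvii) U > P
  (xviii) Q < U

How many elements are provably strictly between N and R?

Chaining upward from N reaches: X, W, Q, S, M, U.
Chaining downward from R reaches: V, P, T, W, S.
Strictly between N and R are those in both lists: W, S — 2 elements.

2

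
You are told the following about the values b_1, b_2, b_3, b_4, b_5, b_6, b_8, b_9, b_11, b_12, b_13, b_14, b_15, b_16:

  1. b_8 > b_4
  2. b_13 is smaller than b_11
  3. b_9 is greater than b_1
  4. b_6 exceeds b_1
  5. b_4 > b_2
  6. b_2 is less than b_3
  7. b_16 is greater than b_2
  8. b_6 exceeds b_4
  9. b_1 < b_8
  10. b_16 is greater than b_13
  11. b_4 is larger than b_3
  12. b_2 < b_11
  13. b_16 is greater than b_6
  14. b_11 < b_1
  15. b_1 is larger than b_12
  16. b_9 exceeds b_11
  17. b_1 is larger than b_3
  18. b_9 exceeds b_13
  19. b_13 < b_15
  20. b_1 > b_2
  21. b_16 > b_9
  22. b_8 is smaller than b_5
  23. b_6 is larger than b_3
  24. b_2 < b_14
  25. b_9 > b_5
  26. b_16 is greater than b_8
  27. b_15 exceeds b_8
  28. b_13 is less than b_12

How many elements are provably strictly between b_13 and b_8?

Chaining upward from b_13 reaches: b_12, b_11, b_1, b_15, b_6, b_5, b_9, b_16.
Chaining downward from b_8 reaches: b_2, b_12, b_3, b_11, b_1, b_4.
Strictly between b_13 and b_8 are those in both lists: b_12, b_11, b_1 — 3 elements.

3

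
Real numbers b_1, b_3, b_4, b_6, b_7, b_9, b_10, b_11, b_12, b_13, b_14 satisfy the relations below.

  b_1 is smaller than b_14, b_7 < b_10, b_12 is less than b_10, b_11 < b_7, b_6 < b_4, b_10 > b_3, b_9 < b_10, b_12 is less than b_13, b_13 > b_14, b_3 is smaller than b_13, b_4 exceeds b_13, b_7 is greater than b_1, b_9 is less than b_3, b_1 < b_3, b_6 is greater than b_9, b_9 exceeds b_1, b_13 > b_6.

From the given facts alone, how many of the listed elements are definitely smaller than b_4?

Directly below b_4: b_6, b_13.
One step further: b_9, b_12, b_3, b_14 (6 so far).
One step further: b_1 (7 so far).
Nothing else is reachable below b_4; 7 in all.

7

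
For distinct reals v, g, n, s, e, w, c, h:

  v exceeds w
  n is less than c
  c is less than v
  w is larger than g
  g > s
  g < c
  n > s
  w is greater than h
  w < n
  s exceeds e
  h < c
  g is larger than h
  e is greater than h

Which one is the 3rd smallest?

s

The consecutive relations fix a unique order: h < e < s < g < w < n < c < v.
The 3rd smallest is s.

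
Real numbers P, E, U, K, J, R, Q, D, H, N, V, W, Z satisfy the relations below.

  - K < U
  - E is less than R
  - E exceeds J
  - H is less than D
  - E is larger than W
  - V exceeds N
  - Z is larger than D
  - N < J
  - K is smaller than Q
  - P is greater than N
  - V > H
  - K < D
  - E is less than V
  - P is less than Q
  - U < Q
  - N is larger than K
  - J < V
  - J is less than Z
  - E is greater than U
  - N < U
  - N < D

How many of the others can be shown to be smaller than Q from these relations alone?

The elements the relations force below Q are K, N, U, P — no chain reaches any other.
That is 4.

4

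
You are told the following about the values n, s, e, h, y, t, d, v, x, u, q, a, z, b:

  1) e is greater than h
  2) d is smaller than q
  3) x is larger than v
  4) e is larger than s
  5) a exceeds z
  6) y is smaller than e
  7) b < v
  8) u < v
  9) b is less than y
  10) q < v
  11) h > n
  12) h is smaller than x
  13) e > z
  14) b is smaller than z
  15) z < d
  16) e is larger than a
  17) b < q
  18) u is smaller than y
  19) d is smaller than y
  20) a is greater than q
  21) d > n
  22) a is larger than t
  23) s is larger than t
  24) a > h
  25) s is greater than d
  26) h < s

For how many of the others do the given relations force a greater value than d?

Directly above d: q, y, s.
One step further: a, v, e (6 so far).
One step further: x (7 so far).
Nothing else is reachable above d; 7 in all.

7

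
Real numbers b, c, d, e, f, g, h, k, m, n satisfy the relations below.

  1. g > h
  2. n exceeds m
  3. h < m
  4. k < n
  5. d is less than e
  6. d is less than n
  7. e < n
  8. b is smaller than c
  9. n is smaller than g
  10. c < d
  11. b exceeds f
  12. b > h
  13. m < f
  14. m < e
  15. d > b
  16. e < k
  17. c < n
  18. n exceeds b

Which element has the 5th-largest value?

d

Chaining the given pairs: h < m < f < b < c < d < e < k < n < g.
The 5th largest is d.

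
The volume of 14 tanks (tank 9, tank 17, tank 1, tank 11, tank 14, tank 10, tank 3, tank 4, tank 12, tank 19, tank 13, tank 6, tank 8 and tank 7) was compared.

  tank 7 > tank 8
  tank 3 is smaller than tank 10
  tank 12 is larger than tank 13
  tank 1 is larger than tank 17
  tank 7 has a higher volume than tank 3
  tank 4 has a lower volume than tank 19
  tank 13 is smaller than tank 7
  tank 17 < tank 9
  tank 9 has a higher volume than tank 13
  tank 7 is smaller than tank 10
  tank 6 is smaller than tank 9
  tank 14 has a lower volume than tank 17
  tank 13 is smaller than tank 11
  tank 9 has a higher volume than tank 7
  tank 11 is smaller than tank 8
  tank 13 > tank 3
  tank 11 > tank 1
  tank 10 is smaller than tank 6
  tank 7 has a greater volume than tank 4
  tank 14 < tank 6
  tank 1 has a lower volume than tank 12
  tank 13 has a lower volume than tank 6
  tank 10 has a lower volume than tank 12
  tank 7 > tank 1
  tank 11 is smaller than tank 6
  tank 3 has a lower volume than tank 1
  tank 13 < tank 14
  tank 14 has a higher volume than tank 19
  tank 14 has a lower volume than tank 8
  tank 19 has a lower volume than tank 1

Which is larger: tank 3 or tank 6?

tank 3 < tank 13 and tank 13 < tank 14 give tank 3 < tank 14.
Then tank 14 < tank 17 extends the chain to tank 17.
With tank 17 < tank 1: tank 3 < tank 13 < tank 14 < tank 17 < tank 1.
With tank 1 < tank 11: tank 3 < tank 13 < tank 14 < tank 17 < tank 1 < tank 11.
With tank 11 < tank 8: tank 3 < tank 13 < tank 14 < tank 17 < tank 1 < tank 11 < tank 8.
With tank 8 < tank 7: tank 3 < tank 13 < tank 14 < tank 17 < tank 1 < tank 11 < tank 8 < tank 7.
With tank 7 < tank 10: tank 3 < tank 13 < tank 14 < tank 17 < tank 1 < tank 11 < tank 8 < tank 7 < tank 10.
With tank 10 < tank 6: tank 3 < tank 13 < tank 14 < tank 17 < tank 1 < tank 11 < tank 8 < tank 7 < tank 10 < tank 6.
So tank 3 < tank 6; tank 6 is the larger of the two.

tank 6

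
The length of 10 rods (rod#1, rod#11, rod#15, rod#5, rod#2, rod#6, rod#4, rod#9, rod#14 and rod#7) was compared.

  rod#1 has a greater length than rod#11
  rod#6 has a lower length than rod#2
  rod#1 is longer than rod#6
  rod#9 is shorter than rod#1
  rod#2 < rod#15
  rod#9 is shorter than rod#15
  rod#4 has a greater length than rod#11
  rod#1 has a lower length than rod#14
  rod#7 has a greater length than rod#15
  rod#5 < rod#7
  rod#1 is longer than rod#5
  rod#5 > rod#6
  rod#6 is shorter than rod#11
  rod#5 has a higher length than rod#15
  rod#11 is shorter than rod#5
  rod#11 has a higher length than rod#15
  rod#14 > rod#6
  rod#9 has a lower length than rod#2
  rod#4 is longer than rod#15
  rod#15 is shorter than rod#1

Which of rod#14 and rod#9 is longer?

rod#9 < rod#2 and rod#2 < rod#15 give rod#9 < rod#15.
With rod#15 < rod#11: rod#9 < rod#2 < rod#15 < rod#11.
With rod#11 < rod#5: rod#9 < rod#2 < rod#15 < rod#11 < rod#5.
Then rod#5 < rod#1 extends the chain to rod#1.
Then rod#1 < rod#14 extends the chain to rod#14.
So rod#9 < rod#14; rod#14 is the longer of the two.

rod#14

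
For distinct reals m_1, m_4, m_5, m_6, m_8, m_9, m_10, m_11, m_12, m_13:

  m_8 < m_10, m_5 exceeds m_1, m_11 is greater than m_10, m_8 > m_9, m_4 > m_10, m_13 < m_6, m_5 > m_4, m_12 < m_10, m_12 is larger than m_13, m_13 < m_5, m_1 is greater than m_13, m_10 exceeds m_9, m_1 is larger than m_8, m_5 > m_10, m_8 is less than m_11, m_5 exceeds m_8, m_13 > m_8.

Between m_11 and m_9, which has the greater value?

m_11

m_9 < m_8 and m_8 < m_13 give m_9 < m_13.
With m_13 < m_12: m_9 < m_8 < m_13 < m_12.
Then m_12 < m_10 extends the chain to m_10.
Then m_10 < m_11 extends the chain to m_11.
So m_9 < m_11; m_11 is the larger of the two.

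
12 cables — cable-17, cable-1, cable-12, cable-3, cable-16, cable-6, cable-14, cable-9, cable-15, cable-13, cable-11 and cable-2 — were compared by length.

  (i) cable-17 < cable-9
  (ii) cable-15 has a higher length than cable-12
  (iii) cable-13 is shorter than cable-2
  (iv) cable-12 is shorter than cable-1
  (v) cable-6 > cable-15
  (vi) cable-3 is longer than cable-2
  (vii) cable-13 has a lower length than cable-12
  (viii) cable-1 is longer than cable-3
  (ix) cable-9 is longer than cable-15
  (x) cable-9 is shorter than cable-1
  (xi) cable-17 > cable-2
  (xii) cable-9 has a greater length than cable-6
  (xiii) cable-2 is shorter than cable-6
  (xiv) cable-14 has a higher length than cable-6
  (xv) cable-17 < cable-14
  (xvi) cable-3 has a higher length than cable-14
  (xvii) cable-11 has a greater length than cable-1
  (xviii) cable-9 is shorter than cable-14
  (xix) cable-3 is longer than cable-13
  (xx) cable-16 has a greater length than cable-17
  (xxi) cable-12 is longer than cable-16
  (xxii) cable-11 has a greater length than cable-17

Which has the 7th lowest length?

Piecing the relations together gives one ordering: cable-13 < cable-2 < cable-17 < cable-16 < cable-12 < cable-15 < cable-6 < cable-9 < cable-14 < cable-3 < cable-1 < cable-11.
Counting 7 from the smallest end gives cable-6.

cable-6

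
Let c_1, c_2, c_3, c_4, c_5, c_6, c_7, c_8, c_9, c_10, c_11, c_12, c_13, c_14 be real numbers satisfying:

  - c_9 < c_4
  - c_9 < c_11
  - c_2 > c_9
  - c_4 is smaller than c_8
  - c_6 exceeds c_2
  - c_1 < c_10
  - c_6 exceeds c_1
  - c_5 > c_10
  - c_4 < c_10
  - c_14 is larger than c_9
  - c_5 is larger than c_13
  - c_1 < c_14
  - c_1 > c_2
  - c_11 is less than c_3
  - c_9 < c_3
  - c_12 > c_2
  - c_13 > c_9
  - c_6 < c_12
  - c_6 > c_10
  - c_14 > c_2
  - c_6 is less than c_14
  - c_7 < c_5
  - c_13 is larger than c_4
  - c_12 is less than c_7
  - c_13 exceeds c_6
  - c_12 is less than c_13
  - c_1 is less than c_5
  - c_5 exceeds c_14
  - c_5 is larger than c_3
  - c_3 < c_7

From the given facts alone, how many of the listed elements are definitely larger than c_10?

The elements the relations force above c_10 are c_6, c_12, c_13, c_7, c_14, c_5 — no chain reaches any other.
That is 6.

6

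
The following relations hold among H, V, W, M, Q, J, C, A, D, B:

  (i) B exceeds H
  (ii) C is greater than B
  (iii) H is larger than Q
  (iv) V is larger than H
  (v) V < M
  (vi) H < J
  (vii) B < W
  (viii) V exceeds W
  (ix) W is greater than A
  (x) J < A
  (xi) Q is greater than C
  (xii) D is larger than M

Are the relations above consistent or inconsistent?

Chaining the given relations yields B < C < Q < H, so B < H. But one relation states H < B. These cannot both hold.

inconsistent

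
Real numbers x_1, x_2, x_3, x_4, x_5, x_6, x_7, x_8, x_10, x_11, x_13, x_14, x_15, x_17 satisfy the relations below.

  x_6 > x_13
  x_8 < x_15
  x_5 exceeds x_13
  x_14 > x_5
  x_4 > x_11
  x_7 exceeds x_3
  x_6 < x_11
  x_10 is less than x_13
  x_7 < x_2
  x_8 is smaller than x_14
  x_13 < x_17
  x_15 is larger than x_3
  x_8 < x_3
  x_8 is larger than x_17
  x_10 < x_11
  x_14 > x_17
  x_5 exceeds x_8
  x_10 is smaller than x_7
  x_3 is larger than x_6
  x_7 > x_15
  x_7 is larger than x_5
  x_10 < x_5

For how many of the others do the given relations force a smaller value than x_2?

9

From x_2 the given relations immediately reach x_7.
From those, x_10, x_3, x_5, x_15 — 5 in total.
From those, x_13, x_6, x_8 — 8 in total.
From those, x_17 — 9 in total.
Nothing else is reachable below x_2; 9 in all.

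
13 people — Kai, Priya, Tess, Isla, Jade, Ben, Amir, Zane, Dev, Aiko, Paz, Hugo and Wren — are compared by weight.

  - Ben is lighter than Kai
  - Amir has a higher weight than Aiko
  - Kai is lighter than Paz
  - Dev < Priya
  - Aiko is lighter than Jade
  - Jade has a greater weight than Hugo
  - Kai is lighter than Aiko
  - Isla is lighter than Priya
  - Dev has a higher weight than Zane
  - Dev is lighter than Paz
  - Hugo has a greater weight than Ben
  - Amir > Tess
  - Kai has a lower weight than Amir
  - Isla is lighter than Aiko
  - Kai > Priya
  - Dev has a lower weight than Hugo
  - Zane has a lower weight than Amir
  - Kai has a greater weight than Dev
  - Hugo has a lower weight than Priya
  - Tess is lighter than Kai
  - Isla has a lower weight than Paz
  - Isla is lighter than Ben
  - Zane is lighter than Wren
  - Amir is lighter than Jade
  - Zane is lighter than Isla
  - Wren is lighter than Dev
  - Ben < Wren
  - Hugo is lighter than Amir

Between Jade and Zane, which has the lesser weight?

Zane

Link the given pairs in sequence: Zane < Isla; Isla < Ben; Ben < Wren; Wren < Dev; Dev < Hugo; Hugo < Priya; Priya < Kai; Kai < Aiko; Aiko < Jade.
Chaining these gives Zane < Isla < Ben < Wren < Dev < Hugo < Priya < Kai < Aiko < Jade.
So Zane < Jade; Zane is the lighter of the two.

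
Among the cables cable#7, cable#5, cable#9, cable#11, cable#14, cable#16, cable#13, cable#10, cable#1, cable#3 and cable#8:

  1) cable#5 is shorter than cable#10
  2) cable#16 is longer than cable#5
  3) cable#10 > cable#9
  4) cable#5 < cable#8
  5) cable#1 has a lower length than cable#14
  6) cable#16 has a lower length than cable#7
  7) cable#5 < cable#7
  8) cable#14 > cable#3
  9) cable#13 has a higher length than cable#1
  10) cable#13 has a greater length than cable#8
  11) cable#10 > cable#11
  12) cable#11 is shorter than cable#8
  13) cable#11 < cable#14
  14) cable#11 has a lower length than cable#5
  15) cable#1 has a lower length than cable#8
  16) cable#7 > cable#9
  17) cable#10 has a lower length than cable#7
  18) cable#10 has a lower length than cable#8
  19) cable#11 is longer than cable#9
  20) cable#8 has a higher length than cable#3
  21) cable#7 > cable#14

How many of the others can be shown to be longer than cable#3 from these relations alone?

The elements the relations force above cable#3 are cable#14, cable#8, cable#7, cable#13 — no chain reaches any other.
That is 4.

4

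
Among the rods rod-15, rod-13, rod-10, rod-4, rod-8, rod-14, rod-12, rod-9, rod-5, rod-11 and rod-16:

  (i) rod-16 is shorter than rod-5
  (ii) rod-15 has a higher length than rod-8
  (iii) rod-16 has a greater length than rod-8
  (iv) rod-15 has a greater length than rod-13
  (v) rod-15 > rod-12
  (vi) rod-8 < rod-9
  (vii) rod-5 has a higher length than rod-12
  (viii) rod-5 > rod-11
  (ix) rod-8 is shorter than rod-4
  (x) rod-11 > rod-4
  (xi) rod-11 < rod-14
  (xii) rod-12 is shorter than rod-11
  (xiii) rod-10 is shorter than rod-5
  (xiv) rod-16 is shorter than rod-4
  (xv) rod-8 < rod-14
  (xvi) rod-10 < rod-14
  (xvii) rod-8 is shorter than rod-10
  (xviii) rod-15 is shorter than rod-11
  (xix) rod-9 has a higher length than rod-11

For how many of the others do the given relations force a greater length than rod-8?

8

Directly above rod-8: rod-16, rod-15, rod-4, rod-10, rod-9, rod-14.
One step further: rod-11, rod-5 (8 so far).
No other element is forced above rod-8 by the given relations, so the count is 8.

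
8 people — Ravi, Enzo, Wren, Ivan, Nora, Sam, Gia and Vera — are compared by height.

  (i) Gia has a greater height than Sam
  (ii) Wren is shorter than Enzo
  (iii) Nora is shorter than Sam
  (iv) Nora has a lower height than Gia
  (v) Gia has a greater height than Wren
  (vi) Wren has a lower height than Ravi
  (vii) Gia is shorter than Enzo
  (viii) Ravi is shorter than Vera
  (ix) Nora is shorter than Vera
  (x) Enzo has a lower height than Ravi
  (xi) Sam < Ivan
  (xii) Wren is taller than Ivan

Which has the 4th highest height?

Chaining the given pairs: Nora < Sam < Ivan < Wren < Gia < Enzo < Ravi < Vera.
The 4th largest is Gia.

Gia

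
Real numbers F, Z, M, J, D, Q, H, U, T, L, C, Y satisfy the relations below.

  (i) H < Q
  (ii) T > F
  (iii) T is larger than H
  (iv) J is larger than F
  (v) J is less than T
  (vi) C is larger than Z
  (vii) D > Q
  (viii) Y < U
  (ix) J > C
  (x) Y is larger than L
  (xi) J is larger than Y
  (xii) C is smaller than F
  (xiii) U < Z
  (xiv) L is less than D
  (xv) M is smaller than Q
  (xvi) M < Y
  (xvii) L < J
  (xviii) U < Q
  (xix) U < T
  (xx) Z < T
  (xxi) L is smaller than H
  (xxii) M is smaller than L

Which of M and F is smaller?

Link the given pairs in sequence: M < L; L < Y; Y < U; U < Z; Z < C; C < F.
Chaining these gives M < L < Y < U < Z < C < F.
So M < F; M is the smaller of the two.

M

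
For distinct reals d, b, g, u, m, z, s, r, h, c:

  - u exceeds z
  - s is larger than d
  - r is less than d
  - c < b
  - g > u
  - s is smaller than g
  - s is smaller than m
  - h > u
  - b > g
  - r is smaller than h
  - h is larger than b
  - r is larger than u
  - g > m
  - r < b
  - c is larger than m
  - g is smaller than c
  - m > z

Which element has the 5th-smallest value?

s

The consecutive relations fix a unique order: z < u < r < d < s < m < g < c < b < h.
Counting 5 from the smallest end gives s.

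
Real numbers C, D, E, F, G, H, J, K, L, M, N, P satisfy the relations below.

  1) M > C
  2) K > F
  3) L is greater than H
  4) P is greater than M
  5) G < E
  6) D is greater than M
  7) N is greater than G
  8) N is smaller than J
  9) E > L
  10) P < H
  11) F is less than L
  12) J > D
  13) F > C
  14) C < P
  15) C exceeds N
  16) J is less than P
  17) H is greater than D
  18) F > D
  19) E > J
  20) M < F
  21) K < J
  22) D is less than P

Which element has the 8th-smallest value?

Piecing the relations together gives one ordering: G < N < C < M < D < F < K < J < P < H < L < E.
The 8th smallest is J.

J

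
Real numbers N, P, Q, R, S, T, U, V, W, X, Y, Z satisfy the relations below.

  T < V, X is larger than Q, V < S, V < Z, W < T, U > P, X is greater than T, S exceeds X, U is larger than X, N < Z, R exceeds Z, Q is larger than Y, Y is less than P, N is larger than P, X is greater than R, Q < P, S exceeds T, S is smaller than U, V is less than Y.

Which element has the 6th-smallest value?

The consecutive relations fix a unique order: W < T < V < Y < Q < P < N < Z < R < X < S < U.
Counting 6 from the smallest end gives P.

P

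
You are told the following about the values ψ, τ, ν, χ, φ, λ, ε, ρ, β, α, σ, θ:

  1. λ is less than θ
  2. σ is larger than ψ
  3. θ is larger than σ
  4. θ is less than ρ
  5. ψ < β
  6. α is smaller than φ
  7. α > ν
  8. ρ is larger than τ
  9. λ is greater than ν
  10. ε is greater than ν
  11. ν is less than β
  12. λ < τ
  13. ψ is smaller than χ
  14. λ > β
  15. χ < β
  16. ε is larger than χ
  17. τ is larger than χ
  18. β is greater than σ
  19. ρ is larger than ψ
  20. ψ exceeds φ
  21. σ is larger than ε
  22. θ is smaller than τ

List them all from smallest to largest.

ν < α < φ < ψ < χ < ε < σ < β < λ < θ < τ < ρ

Each adjacent pair is fixed by a given relation: ν < α; α < φ; φ < ψ; ψ < χ; χ < ε; ε < σ; σ < β; β < λ; λ < θ; θ < τ; τ < ρ. Chaining them end to end gives the full order.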